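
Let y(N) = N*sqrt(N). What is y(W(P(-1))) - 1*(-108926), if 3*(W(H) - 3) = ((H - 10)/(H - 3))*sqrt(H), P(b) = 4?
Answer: 108926 - I ≈ 1.0893e+5 - 1.0*I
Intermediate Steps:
W(H) = 3 + sqrt(H)*(-10 + H)/(3*(-3 + H)) (W(H) = 3 + (((H - 10)/(H - 3))*sqrt(H))/3 = 3 + (((-10 + H)/(-3 + H))*sqrt(H))/3 = 3 + (sqrt(H)*(-10 + H)/(-3 + H))/3 = 3 + sqrt(H)*(-10 + H)/(3*(-3 + H)))
y(N) = N**(3/2)
y(W(P(-1))) - 1*(-108926) = ((-27 + 4**(3/2) - 10*sqrt(4) + 9*4)/(3*(-3 + 4)))**(3/2) - 1*(-108926) = ((1/3)*(-27 + 8 - 10*2 + 36)/1)**(3/2) + 108926 = ((1/3)*1*(-27 + 8 - 20 + 36))**(3/2) + 108926 = ((1/3)*1*(-3))**(3/2) + 108926 = (-1)**(3/2) + 108926 = -I + 108926 = 108926 - I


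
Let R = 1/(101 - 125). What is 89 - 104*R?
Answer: 280/3 ≈ 93.333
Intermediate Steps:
R = -1/24 (R = 1/(-24) = -1/24 ≈ -0.041667)
89 - 104*R = 89 - 104*(-1/24) = 89 + 13/3 = 280/3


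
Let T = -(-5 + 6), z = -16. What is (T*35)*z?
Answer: 560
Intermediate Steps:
T = -1 (T = -1*1 = -1)
(T*35)*z = -1*35*(-16) = -35*(-16) = 560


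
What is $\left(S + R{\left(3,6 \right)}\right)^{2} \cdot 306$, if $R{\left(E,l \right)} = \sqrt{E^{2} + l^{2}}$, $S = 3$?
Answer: $16524 + 5508 \sqrt{5} \approx 28840.0$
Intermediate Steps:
$\left(S + R{\left(3,6 \right)}\right)^{2} \cdot 306 = \left(3 + \sqrt{3^{2} + 6^{2}}\right)^{2} \cdot 306 = \left(3 + \sqrt{9 + 36}\right)^{2} \cdot 306 = \left(3 + \sqrt{45}\right)^{2} \cdot 306 = \left(3 + 3 \sqrt{5}\right)^{2} \cdot 306 = 306 \left(3 + 3 \sqrt{5}\right)^{2}$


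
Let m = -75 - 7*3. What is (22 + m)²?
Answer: 5476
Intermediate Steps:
m = -96 (m = -75 - 1*21 = -75 - 21 = -96)
(22 + m)² = (22 - 96)² = (-74)² = 5476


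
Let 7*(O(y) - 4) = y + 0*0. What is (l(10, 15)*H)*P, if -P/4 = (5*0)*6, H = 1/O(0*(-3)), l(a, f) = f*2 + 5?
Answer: 0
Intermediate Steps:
O(y) = 4 + y/7 (O(y) = 4 + (y + 0*0)/7 = 4 + (y + 0)/7 = 4 + y/7)
l(a, f) = 5 + 2*f (l(a, f) = 2*f + 5 = 5 + 2*f)
H = 1/4 (H = 1/(4 + (0*(-3))/7) = 1/(4 + (1/7)*0) = 1/(4 + 0) = 1/4 ≈ 0.25000)
P = 0 (P = -4*5*0*6 = -0*6 = -4*0 = 0)
(l(10, 15)*H)*P = ((5 + 2*15)*(1/4))*0 = ((5 + 30)*(1/4))*0 = (35*(1/4))*0 = (35/4)*0 = 0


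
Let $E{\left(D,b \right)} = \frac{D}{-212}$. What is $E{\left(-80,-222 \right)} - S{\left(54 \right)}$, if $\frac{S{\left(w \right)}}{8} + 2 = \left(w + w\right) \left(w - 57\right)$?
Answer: $\frac{138244}{53} \approx 2608.4$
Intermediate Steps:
$E{\left(D,b \right)} = - \frac{D}{212}$ ($E{\left(D,b \right)} = D \left(- \frac{1}{212}\right) = - \frac{D}{212}$)
$S{\left(w \right)} = -16 + 16 w \left(-57 + w\right)$ ($S{\left(w \right)} = -16 + 8 \left(w + w\right) \left(w - 57\right) = -16 + 8 \cdot 2 w \left(-57 + w\right) = -16 + 16 w \left(-57 + w\right)$)
$E{\left(-80,-222 \right)} - S{\left(54 \right)} = \left(- \frac{1}{212}\right) \left(-80\right) - \left(-16 - 49248 + 16 \cdot 54^{2}\right) = \frac{20}{53} - \left(-16 - 49248 + 16 \cdot 2916\right) = \frac{20}{53} - \left(-16 - 49248 + 46656\right) = \frac{20}{53} - -2608 = \frac{20}{53} + 2608 = \frac{138244}{53}$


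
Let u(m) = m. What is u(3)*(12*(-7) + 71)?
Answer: -39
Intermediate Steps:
u(3)*(12*(-7) + 71) = 3*(12*(-7) + 71) = 3*(-84 + 71) = 3*(-13) = -39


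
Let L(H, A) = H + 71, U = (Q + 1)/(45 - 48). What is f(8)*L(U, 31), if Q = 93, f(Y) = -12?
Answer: -476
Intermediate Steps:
U = -94/3 (U = (93 + 1)/(45 - 48) = 94/(-3) = 94*(-1/3) = -94/3 ≈ -31.333)
L(H, A) = 71 + H
f(8)*L(U, 31) = -12*(71 - 94/3) = -12*119/3 = -476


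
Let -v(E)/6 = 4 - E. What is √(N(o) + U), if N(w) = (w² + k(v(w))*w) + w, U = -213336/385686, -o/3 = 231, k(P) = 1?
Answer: √219853568701123/21427 ≈ 692.00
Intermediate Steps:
v(E) = -24 + 6*E (v(E) = -6*(4 - E) = -24 + 6*E)
o = -693 (o = -3*231 = -693)
U = -11852/21427 (U = -213336*1/385686 = -11852/21427 ≈ -0.55313)
N(w) = w² + 2*w (N(w) = (w² + 1*w) + w = (w² + w) + w = (w + w²) + w = w² + 2*w)
√(N(o) + U) = √(-693*(2 - 693) - 11852/21427) = √(-693*(-691) - 11852/21427) = √(478863 - 11852/21427) = √(10260585649/21427) = √219853568701123/21427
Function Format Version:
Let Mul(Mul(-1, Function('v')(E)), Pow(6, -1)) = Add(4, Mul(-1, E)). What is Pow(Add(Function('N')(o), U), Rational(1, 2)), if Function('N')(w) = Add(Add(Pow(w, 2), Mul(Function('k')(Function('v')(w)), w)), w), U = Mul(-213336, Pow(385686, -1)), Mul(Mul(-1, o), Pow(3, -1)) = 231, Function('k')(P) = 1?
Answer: Mul(Rational(1, 21427), Pow(219853568701123, Rational(1, 2))) ≈ 692.00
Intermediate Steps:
Function('v')(E) = Add(-24, Mul(6, E)) (Function('v')(E) = Mul(-6, Add(4, Mul(-1, E))) = Add(-24, Mul(6, E)))
o = -693 (o = Mul(-3, 231) = -693)
U = Rational(-11852, 21427) (U = Mul(-213336, Rational(1, 385686)) = Rational(-11852, 21427) ≈ -0.55313)
Function('N')(w) = Add(Pow(w, 2), Mul(2, w)) (Function('N')(w) = Add(Add(Pow(w, 2), Mul(1, w)), w) = Add(Add(Pow(w, 2), w), w) = Add(Add(w, Pow(w, 2)), w) = Add(Pow(w, 2), Mul(2, w)))
Pow(Add(Function('N')(o), U), Rational(1, 2)) = Pow(Add(Mul(-693, Add(2, -693)), Rational(-11852, 21427)), Rational(1, 2)) = Pow(Add(Mul(-693, -691), Rational(-11852, 21427)), Rational(1, 2)) = Pow(Add(478863, Rational(-11852, 21427)), Rational(1, 2)) = Pow(Rational(10260585649, 21427), Rational(1, 2)) = Mul(Rational(1, 21427), Pow(219853568701123, Rational(1, 2)))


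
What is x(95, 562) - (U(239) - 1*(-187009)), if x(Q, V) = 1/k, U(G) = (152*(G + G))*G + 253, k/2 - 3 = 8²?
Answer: -2351974163/134 ≈ -1.7552e+7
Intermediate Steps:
k = 134 (k = 6 + 2*8² = 6 + 2*64 = 6 + 128 = 134)
U(G) = 253 + 304*G² (U(G) = (152*(2*G))*G + 253 = (304*G)*G + 253 = 304*G² + 253 = 253 + 304*G²)
x(Q, V) = 1/134
x(95, 562) - (U(239) - 1*(-187009)) = 1/134 - ((253 + 304*239²) - 1*(-187009)) = 1/134 - ((253 + 304*57121) + 187009) = 1/134 - ((253 + 17364784) + 187009) = 1/134 - (17365037 + 187009) = 1/134 - 1*17552046 = 1/134 - 17552046 = -2351974163/134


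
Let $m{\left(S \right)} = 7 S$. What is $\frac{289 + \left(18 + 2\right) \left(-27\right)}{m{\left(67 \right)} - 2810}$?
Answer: $\frac{251}{2341} \approx 0.10722$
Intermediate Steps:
$\frac{289 + \left(18 + 2\right) \left(-27\right)}{m{\left(67 \right)} - 2810} = \frac{289 + \left(18 + 2\right) \left(-27\right)}{7 \cdot 67 - 2810} = \frac{289 + 20 \left(-27\right)}{469 - 2810} = \frac{289 - 540}{-2341} = \left(-251\right) \left(- \frac{1}{2341}\right) = \frac{251}{2341}$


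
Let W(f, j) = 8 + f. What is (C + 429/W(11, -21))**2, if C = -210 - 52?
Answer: 20693401/361 ≈ 57322.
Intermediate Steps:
C = -262
(C + 429/W(11, -21))**2 = (-262 + 429/(8 + 11))**2 = (-262 + 429/19)**2 = (-4549/19)**2 = 20693401/361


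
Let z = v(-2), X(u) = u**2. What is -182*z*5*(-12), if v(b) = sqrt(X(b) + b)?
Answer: 10920*sqrt(2) ≈ 15443.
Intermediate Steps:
v(b) = sqrt(b + b**2) (v(b) = sqrt(b**2 + b) = sqrt(b + b**2))
z = sqrt(2) (z = sqrt(-2*(1 - 2)) = sqrt(-2*(-1)) = sqrt(2) ≈ 1.4142)
-182*z*5*(-12) = -182*sqrt(2)*5*(-12) = -182*sqrt(2)*(-60) = -(-10920)*sqrt(2) = 10920*sqrt(2)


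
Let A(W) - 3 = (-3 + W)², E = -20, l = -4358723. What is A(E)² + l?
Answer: -4075699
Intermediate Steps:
A(W) = 3 + (-3 + W)²
A(E)² + l = (3 + (-3 - 20)²)² - 4358723 = (3 + (-23)²)² - 4358723 = (3 + 529)² - 4358723 = 532² - 4358723 = 283024 - 4358723 = -4075699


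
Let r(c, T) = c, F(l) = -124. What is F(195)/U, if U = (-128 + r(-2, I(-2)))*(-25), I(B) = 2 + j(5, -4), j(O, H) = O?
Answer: -62/1625 ≈ -0.038154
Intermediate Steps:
I(B) = 7 (I(B) = 2 + 5 = 7)
U = 3250 (U = (-128 - 2)*(-25) = -130*(-25) = 3250)
F(195)/U = -124/3250 = -124*1/3250 = -62/1625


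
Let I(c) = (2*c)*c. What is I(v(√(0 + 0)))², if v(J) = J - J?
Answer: 0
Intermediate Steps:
v(J) = 0
I(c) = 2*c²
I(v(√(0 + 0)))² = (2*0²)² = (2*0)² = 0² = 0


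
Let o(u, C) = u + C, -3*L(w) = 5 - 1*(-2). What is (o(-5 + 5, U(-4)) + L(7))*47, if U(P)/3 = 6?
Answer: 2209/3 ≈ 736.33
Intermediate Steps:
U(P) = 18 (U(P) = 3*6 = 18)
L(w) = -7/3 (L(w) = -(5 - 1*(-2))/3 = -(5 + 2)/3 = -1/3*7 = -7/3)
o(u, C) = C + u
(o(-5 + 5, U(-4)) + L(7))*47 = ((18 + (-5 + 5)) - 7/3)*47 = ((18 + 0) - 7/3)*47 = (18 - 7/3)*47 = (47/3)*47 = 2209/3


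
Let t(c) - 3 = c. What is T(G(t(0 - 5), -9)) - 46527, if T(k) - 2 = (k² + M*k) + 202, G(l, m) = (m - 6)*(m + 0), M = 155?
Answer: -7173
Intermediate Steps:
t(c) = 3 + c
G(l, m) = m*(-6 + m) (G(l, m) = (-6 + m)*m = m*(-6 + m))
T(k) = 204 + k² + 155*k (T(k) = 2 + ((k² + 155*k) + 202) = 2 + (202 + k² + 155*k) = 204 + k² + 155*k)
T(G(t(0 - 5), -9)) - 46527 = (204 + (-9*(-6 - 9))² + 155*(-9*(-6 - 9))) - 46527 = (204 + (-9*(-15))² + 155*(-9*(-15))) - 46527 = (204 + 135² + 155*135) - 46527 = (204 + 18225 + 20925) - 46527 = 39354 - 46527 = -7173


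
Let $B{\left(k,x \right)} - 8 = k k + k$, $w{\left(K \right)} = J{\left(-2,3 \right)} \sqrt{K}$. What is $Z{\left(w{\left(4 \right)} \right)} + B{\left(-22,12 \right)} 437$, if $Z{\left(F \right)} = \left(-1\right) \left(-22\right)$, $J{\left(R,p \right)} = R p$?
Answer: $205412$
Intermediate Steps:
$w{\left(K \right)} = - 6 \sqrt{K}$ ($w{\left(K \right)} = \left(-2\right) 3 \sqrt{K} = - 6 \sqrt{K}$)
$B{\left(k,x \right)} = 8 + k + k^{2}$ ($B{\left(k,x \right)} = 8 + \left(k k + k\right) = 8 + \left(k^{2} + k\right) = 8 + \left(k + k^{2}\right) = 8 + k + k^{2}$)
$Z{\left(F \right)} = 22$
$Z{\left(w{\left(4 \right)} \right)} + B{\left(-22,12 \right)} 437 = 22 + \left(8 - 22 + \left(-22\right)^{2}\right) 437 = 22 + \left(8 - 22 + 484\right) 437 = 22 + 470 \cdot 437 = 22 + 205390 = 205412$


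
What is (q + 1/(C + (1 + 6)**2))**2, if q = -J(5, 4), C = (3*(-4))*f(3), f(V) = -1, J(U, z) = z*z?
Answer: 950625/3721 ≈ 255.48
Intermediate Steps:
J(U, z) = z**2
C = 12 (C = (3*(-4))*(-1) = -12*(-1) = 12)
q = -16 (q = -1*4**2 = -1*16 = -16)
(q + 1/(C + (1 + 6)**2))**2 = (-16 + 1/(12 + (1 + 6)**2))**2 = (-16 + 1/(12 + 7**2))**2 = (-16 + 1/(12 + 49))**2 = (-16 + 1/61)**2 = (-975/61)**2 = 950625/3721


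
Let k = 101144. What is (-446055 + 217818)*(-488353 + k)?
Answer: 88375420533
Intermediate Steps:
(-446055 + 217818)*(-488353 + k) = (-446055 + 217818)*(-488353 + 101144) = -228237*(-387209) = 88375420533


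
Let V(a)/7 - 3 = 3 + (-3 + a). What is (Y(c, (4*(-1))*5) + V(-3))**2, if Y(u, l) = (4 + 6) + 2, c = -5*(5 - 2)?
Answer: 144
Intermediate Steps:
V(a) = 21 + 7*a (V(a) = 21 + 7*(3 + (-3 + a)) = 21 + 7*a)
c = -15 (c = -5*3 = -15)
Y(u, l) = 12 (Y(u, l) = 10 + 2 = 12)
(Y(c, (4*(-1))*5) + V(-3))**2 = (12 + (21 + 7*(-3)))**2 = (12 + (21 - 21))**2 = (12 + 0)**2 = 12**2 = 144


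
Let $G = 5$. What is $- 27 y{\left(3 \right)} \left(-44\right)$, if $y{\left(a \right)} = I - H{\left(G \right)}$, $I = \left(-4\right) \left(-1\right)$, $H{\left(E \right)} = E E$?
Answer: $-24948$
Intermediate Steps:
$H{\left(E \right)} = E^{2}$
$I = 4$
$y{\left(a \right)} = -21$ ($y{\left(a \right)} = 4 - 5^{2} = 4 - 25 = -21$)
$- 27 y{\left(3 \right)} \left(-44\right) = \left(-27\right) \left(-21\right) \left(-44\right) = 567 \left(-44\right) = -24948$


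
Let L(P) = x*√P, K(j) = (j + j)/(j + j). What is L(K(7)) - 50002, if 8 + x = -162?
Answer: -50172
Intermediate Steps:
K(j) = 1 (K(j) = (2*j)/((2*j)) = (2*j)*(1/(2*j)) = 1)
x = -170 (x = -8 - 162 = -170)
L(P) = -170*√P
L(K(7)) - 50002 = -170*√1 - 50002 = -170*1 - 50002 = -170 - 50002 = -50172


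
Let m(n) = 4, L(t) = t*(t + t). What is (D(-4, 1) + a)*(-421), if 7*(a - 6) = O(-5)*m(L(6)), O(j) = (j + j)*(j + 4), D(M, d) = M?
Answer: -22734/7 ≈ -3247.7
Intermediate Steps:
L(t) = 2*t² (L(t) = t*(2*t) = 2*t²)
O(j) = 2*j*(4 + j) (O(j) = (2*j)*(4 + j) = 2*j*(4 + j))
a = 82/7 (a = 6 + ((2*(-5)*(4 - 5))*4)/7 = 6 + ((2*(-5)*(-1))*4)/7 = 6 + (10*4)/7 = 6 + (⅐)*40 = 6 + 40/7 = 82/7 ≈ 11.714)
(D(-4, 1) + a)*(-421) = (-4 + 82/7)*(-421) = (54/7)*(-421) = -22734/7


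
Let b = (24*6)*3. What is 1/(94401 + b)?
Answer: 1/94833 ≈ 1.0545e-5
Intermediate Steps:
b = 432 (b = 144*3 = 432)
1/(94401 + b) = 1/(94401 + 432) = 1/94833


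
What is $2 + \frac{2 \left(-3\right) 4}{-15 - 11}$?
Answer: $\frac{38}{13} \approx 2.9231$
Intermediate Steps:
$2 + \frac{2 \left(-3\right) 4}{-15 - 11} = 2 + \frac{\left(-6\right) 4}{-26} = 2 - - \frac{12}{13} = 2 + \frac{12}{13} = \frac{38}{13}$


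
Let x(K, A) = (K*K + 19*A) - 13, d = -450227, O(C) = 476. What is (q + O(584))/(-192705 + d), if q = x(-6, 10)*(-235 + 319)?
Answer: -4592/160733 ≈ -0.028569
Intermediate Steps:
x(K, A) = -13 + K² + 19*A (x(K, A) = (K² + 19*A) - 13 = -13 + K² + 19*A)
q = 17892 (q = (-13 + (-6)² + 19*10)*(-235 + 319) = (-13 + 36 + 190)*84 = 213*84 = 17892)
(q + O(584))/(-192705 + d) = (17892 + 476)/(-192705 - 450227) = 18368/(-642932) = 18368*(-1/642932) = -4592/160733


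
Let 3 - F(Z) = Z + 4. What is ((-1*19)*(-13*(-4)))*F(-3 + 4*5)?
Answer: 17784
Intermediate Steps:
F(Z) = -1 - Z (F(Z) = 3 - (Z + 4) = 3 - (4 + Z) = 3 + (-4 - Z) = -1 - Z)
((-1*19)*(-13*(-4)))*F(-3 + 4*5) = ((-1*19)*(-13*(-4)))*(-1 - (-3 + 4*5)) = (-19*52)*(-1 - (-3 + 20)) = -988*(-1 - 1*17) = -988*(-1 - 17) = -988*(-18) = 17784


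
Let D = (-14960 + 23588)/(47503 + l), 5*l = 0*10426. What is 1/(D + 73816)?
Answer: 47503/3506490076 ≈ 1.3547e-5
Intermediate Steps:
l = 0 (l = (0*10426)/5 = (⅕)*0 = 0)
D = 8628/47503 (D = (-14960 + 23588)/(47503 + 0) = 8628/47503 ≈ 0.18163)
1/(D + 73816) = 1/(8628/47503 + 73816) = 1/(3506490076/47503) = 47503/3506490076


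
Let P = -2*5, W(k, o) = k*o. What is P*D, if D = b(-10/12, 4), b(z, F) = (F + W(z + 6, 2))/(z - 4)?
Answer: 860/29 ≈ 29.655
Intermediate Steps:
b(z, F) = (12 + F + 2*z)/(-4 + z) (b(z, F) = (F + (z + 6)*2)/(z - 4) = (F + (6 + z)*2)/(-4 + z) = (F + (12 + 2*z))/(-4 + z) = (12 + F + 2*z)/(-4 + z))
D = -86/29 (D = (12 + 4 + 2*(-10/12))/(-4 - 10/12) = (12 + 4 + 2*(-10*1/12))/(-4 - 10*1/12) = (12 + 4 + 2*(-5/6))/(-4 - 5/6) = (12 + 4 - 5/3)/(-29/6) = -6/29*43/3 = -86/29 ≈ -2.9655)
P = -10
P*D = -10*(-86/29) = 860/29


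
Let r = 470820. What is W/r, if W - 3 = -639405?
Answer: -106567/78470 ≈ -1.3581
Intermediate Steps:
W = -639402 (W = 3 - 639405 = -639402)
W/r = -639402/470820 = -639402*1/470820 = -106567/78470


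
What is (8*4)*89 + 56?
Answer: 2904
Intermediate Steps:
(8*4)*89 + 56 = 32*89 + 56 = 2848 + 56 = 2904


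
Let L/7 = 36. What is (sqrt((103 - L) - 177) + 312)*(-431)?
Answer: -134472 - 431*I*sqrt(326) ≈ -1.3447e+5 - 7781.9*I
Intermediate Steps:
L = 252 (L = 7*36 = 252)
(sqrt((103 - L) - 177) + 312)*(-431) = (sqrt((103 - 1*252) - 177) + 312)*(-431) = (sqrt((103 - 252) - 177) + 312)*(-431) = (sqrt(-149 - 177) + 312)*(-431) = (sqrt(-326) + 312)*(-431) = (I*sqrt(326) + 312)*(-431) = (312 + I*sqrt(326))*(-431) = -134472 - 431*I*sqrt(326)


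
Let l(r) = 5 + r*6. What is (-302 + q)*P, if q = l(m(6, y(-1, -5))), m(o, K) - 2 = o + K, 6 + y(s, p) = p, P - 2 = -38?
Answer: 11340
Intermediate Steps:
P = -36 (P = 2 - 38 = -36)
y(s, p) = -6 + p
m(o, K) = 2 + K + o (m(o, K) = 2 + (o + K) = 2 + (K + o) = 2 + K + o)
l(r) = 5 + 6*r
q = -13 (q = 5 + 6*(2 + (-6 - 5) + 6) = 5 + 6*(2 - 11 + 6) = 5 + 6*(-3) = 5 - 18 = -13)
(-302 + q)*P = (-302 - 13)*(-36) = -315*(-36) = 11340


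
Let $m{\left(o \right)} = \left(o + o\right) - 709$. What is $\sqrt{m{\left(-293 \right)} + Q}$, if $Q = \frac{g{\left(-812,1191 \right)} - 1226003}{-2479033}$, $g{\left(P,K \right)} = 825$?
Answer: $\frac{9 i \sqrt{98216305183301}}{2479033} \approx 35.979 i$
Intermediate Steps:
$m{\left(o \right)} = -709 + 2 o$ ($m{\left(o \right)} = 2 o - 709 = -709 + 2 o$)
$Q = \frac{1225178}{2479033}$ ($Q = \frac{825 - 1226003}{-2479033} = \left(825 - 1226003\right) \left(- \frac{1}{2479033}\right) = \left(-1225178\right) \left(- \frac{1}{2479033}\right) = \frac{1225178}{2479033} \approx 0.49422$)
$\sqrt{m{\left(-293 \right)} + Q} = \sqrt{\left(-709 + 2 \left(-293\right)\right) + \frac{1225178}{2479033}} = \sqrt{\left(-709 - 586\right) + \frac{1225178}{2479033}} = \sqrt{-1295 + \frac{1225178}{2479033}} = \sqrt{- \frac{3209122557}{2479033}} = \frac{9 i \sqrt{98216305183301}}{2479033}$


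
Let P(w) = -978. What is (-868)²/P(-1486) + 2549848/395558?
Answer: -73882284812/96713931 ≈ -763.93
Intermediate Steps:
(-868)²/P(-1486) + 2549848/395558 = (-868)²/(-978) + 2549848/395558 = 753424*(-1/978) + 2549848*(1/395558) = -376712/489 + 1274924/197779 = -73882284812/96713931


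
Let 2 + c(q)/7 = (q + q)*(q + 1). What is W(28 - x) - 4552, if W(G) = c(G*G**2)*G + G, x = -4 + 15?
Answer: 5745905943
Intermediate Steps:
x = 11
c(q) = -14 + 14*q*(1 + q) (c(q) = -14 + 7*((q + q)*(q + 1)) = -14 + 7*((2*q)*(1 + q)) = -14 + 7*(2*q*(1 + q)) = -14 + 14*q*(1 + q))
W(G) = G + G*(-14 + 14*G**3 + 14*G**6) (W(G) = (-14 + 14*(G*G**2) + 14*(G*G**2)**2)*G + G = (-14 + 14*G**3 + 14*(G**3)**2)*G + G = (-14 + 14*G**3 + 14*G**6)*G + G = G*(-14 + 14*G**3 + 14*G**6) + G = G + G*(-14 + 14*G**3 + 14*G**6))
W(28 - x) - 4552 = (28 - 1*11)*(-13 + 14*(28 - 1*11)**3 + 14*(28 - 1*11)**6) - 4552 = (28 - 11)*(-13 + 14*(28 - 11)**3 + 14*(28 - 11)**6) - 4552 = 17*(-13 + 14*17**3 + 14*17**6) - 4552 = 17*(-13 + 14*4913 + 14*24137569) - 4552 = 17*(-13 + 68782 + 337925966) - 4552 = 17*337994735 - 4552 = 5745910495 - 4552 = 5745905943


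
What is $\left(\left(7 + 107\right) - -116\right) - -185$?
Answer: $415$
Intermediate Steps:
$\left(\left(7 + 107\right) - -116\right) - -185 = \left(114 + 116\right) + 185 = 230 + 185 = 415$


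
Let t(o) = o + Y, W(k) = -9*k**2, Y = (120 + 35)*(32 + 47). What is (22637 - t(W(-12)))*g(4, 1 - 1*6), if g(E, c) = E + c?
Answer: -11688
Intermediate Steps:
Y = 12245 (Y = 155*79 = 12245)
t(o) = 12245 + o (t(o) = o + 12245 = 12245 + o)
(22637 - t(W(-12)))*g(4, 1 - 1*6) = (22637 - (12245 - 9*(-12)**2))*(4 + (1 - 1*6)) = (22637 - (12245 - 9*144))*(4 + (1 - 6)) = (22637 - (12245 - 1296))*(4 - 5) = (22637 - 1*10949)*(-1) = (22637 - 10949)*(-1) = 11688*(-1) = -11688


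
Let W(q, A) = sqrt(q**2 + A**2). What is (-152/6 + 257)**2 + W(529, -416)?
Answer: 483025/9 + sqrt(452897) ≈ 54342.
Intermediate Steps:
W(q, A) = sqrt(A**2 + q**2)
(-152/6 + 257)**2 + W(529, -416) = (-152/6 + 257)**2 + sqrt((-416)**2 + 529**2) = (-152*1/6 + 257)**2 + sqrt(173056 + 279841) = (-76/3 + 257)**2 + sqrt(452897) = (695/3)**2 + sqrt(452897) = 483025/9 + sqrt(452897)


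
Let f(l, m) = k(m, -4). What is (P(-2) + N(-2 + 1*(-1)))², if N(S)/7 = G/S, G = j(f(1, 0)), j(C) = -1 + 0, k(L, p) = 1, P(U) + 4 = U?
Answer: 121/9 ≈ 13.444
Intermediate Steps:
P(U) = -4 + U
f(l, m) = 1
j(C) = -1
G = -1
N(S) = -7/S (N(S) = 7*(-1/S) = -7/S)
(P(-2) + N(-2 + 1*(-1)))² = ((-4 - 2) - 7/(-2 + 1*(-1)))² = (-6 - 7/(-2 - 1))² = (-6 - 7/(-3))² = (-6 - 7*(-⅓))² = (-6 + 7/3)² = (-11/3)² = 121/9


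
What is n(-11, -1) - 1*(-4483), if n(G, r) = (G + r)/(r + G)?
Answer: 4484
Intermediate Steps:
n(G, r) = 1 (n(G, r) = (G + r)/(G + r) = 1)
n(-11, -1) - 1*(-4483) = 1 - 1*(-4483) = 1 + 4483 = 4484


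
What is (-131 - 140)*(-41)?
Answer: 11111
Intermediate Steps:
(-131 - 140)*(-41) = -271*(-41) = 11111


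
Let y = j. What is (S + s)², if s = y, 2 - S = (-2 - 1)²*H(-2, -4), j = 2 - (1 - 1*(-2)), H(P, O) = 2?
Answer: 289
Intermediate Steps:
j = -1 (j = 2 - (1 + 2) = 2 - 1*3 = 2 - 3 = -1)
S = -16 (S = 2 - (-2 - 1)²*2 = 2 - (-3)²*2 = 2 - 9*2 = 2 - 1*18 = 2 - 18 = -16)
y = -1
s = -1
(S + s)² = (-16 - 1)² = (-17)² = 289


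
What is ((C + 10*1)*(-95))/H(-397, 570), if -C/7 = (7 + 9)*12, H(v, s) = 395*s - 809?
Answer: 126730/224341 ≈ 0.56490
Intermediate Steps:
H(v, s) = -809 + 395*s
C = -1344 (C = -7*(7 + 9)*12 = -112*12 = -7*192 = -1344)
((C + 10*1)*(-95))/H(-397, 570) = ((-1344 + 10*1)*(-95))/(-809 + 395*570) = ((-1344 + 10)*(-95))/(-809 + 225150) = -1334*(-95)/224341 = 126730*(1/224341) = 126730/224341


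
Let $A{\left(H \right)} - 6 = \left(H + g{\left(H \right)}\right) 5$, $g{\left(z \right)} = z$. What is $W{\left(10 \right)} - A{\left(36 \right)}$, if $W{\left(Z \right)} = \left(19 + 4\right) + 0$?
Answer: $-343$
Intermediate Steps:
$W{\left(Z \right)} = 23$ ($W{\left(Z \right)} = 23 + 0 = 23$)
$A{\left(H \right)} = 6 + 10 H$ ($A{\left(H \right)} = 6 + \left(H + H\right) 5 = 6 + 2 H 5 = 6 + 10 H$)
$W{\left(10 \right)} - A{\left(36 \right)} = 23 - \left(6 + 10 \cdot 36\right) = 23 - \left(6 + 360\right) = 23 - 366 = -343$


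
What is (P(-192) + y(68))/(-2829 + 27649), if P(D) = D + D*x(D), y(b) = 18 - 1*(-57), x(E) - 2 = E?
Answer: 2139/1460 ≈ 1.4651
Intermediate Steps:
x(E) = 2 + E
y(b) = 75 (y(b) = 18 + 57 = 75)
P(D) = D + D*(2 + D)
(P(-192) + y(68))/(-2829 + 27649) = (-192*(3 - 192) + 75)/(-2829 + 27649) = (-192*(-189) + 75)/24820 = (36288 + 75)*(1/24820) = 36363*(1/24820) = 2139/1460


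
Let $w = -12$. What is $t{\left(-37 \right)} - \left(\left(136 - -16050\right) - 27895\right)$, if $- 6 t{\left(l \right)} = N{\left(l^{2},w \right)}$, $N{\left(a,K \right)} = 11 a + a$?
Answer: $8971$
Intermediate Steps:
$N{\left(a,K \right)} = 12 a$
$t{\left(l \right)} = - 2 l^{2}$ ($t{\left(l \right)} = - \frac{12 l^{2}}{6} = - 2 l^{2}$)
$t{\left(-37 \right)} - \left(\left(136 - -16050\right) - 27895\right) = - 2 \left(-37\right)^{2} - \left(\left(136 - -16050\right) - 27895\right) = \left(-2\right) 1369 - \left(\left(136 + 16050\right) - 27895\right) = -2738 - \left(16186 - 27895\right) = -2738 - -11709 = -2738 + 11709 = 8971$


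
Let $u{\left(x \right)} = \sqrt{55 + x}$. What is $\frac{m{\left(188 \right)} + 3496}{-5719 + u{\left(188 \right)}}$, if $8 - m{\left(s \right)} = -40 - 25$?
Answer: $- \frac{20411111}{32706718} - \frac{32121 \sqrt{3}}{32706718} \approx -0.62577$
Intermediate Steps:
$m{\left(s \right)} = 73$ ($m{\left(s \right)} = 8 - \left(-40 - 25\right) = 8 - -65 = 8 + 65 = 73$)
$\frac{m{\left(188 \right)} + 3496}{-5719 + u{\left(188 \right)}} = \frac{73 + 3496}{-5719 + \sqrt{55 + 188}} = \frac{3569}{-5719 + \sqrt{243}} = \frac{3569}{-5719 + 9 \sqrt{3}}$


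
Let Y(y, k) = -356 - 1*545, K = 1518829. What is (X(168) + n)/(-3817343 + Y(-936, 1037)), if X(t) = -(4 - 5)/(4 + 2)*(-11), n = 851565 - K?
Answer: 4003595/22909464 ≈ 0.17476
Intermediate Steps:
n = -667264 (n = 851565 - 1*1518829 = 851565 - 1518829 = -667264)
Y(y, k) = -901 (Y(y, k) = -356 - 545 = -901)
X(t) = -11/6 (X(t) = -(-1)/6*(-11) = -1*(-⅙)*(-11) = (⅙)*(-11) = -11/6)
(X(168) + n)/(-3817343 + Y(-936, 1037)) = (-11/6 - 667264)/(-3817343 - 901) = -4003595/6/(-3818244) = -4003595/6*(-1/3818244) = 4003595/22909464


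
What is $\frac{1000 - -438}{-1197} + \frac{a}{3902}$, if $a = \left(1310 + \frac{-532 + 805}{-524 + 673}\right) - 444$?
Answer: $- \frac{681269845}{695933406} \approx -0.97893$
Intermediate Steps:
$a = \frac{129307}{149}$ ($a = \left(1310 + \frac{273}{149}\right) - 444 = \frac{195463}{149} - 444 = \frac{129307}{149} \approx 867.83$)
$\frac{1000 - -438}{-1197} + \frac{a}{3902} = \frac{1000 - -438}{-1197} + \frac{129307}{149 \cdot 3902} = \left(1000 + 438\right) \left(- \frac{1}{1197}\right) + \frac{129307}{149} \cdot \frac{1}{3902} = 1438 \left(- \frac{1}{1197}\right) + \frac{129307}{581398} = - \frac{1438}{1197} + \frac{129307}{581398} = - \frac{681269845}{695933406}$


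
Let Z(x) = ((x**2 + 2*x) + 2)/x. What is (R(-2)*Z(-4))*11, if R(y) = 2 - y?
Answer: -110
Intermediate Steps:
Z(x) = (2 + x**2 + 2*x)/x
(R(-2)*Z(-4))*11 = ((2 - 1*(-2))*(2 - 4 + 2/(-4)))*11 = ((2 + 2)*(2 - 4 + 2*(-1/4)))*11 = (4*(2 - 4 - 1/2))*11 = (4*(-5/2))*11 = -10*11 = -110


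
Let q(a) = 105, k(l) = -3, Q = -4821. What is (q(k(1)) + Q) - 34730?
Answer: -39446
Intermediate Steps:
(q(k(1)) + Q) - 34730 = (105 - 4821) - 34730 = -4716 - 34730 = -39446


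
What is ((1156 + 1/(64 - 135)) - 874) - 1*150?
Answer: 9371/71 ≈ 131.99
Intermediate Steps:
((1156 + 1/(64 - 135)) - 874) - 1*150 = ((1156 + 1/(-71)) - 874) - 150 = ((1156 - 1/71) - 874) - 150 = (82075/71 - 874) - 150 = 20021/71 - 150 = 9371/71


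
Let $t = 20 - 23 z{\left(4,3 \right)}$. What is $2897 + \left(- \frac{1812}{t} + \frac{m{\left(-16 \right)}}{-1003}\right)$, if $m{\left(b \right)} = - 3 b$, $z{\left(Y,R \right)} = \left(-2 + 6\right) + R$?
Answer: $\frac{137171033}{47141} \approx 2909.8$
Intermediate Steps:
$z{\left(Y,R \right)} = 4 + R$
$t = -141$ ($t = 20 - 23 \left(4 + 3\right) = 20 - 161 = -141$)
$2897 + \left(- \frac{1812}{t} + \frac{m{\left(-16 \right)}}{-1003}\right) = 2897 + \left(- \frac{1812}{-141} + \frac{\left(-3\right) \left(-16\right)}{-1003}\right) = 2897 + \left(\left(-1812\right) \left(- \frac{1}{141}\right) + 48 \left(- \frac{1}{1003}\right)\right) = 2897 + \left(\frac{604}{47} - \frac{48}{1003}\right) = 2897 + \frac{603556}{47141} = \frac{137171033}{47141}$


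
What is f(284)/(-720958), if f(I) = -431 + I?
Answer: 21/102994 ≈ 0.00020390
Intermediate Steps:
f(284)/(-720958) = (-431 + 284)/(-720958) = -147*(-1/720958) = 21/102994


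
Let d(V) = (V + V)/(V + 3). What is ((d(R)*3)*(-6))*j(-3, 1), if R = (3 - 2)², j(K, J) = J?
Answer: -9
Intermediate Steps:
R = 1 (R = 1² = 1)
d(V) = 2*V/(3 + V) (d(V) = (2*V)/(3 + V) = 2*V/(3 + V))
((d(R)*3)*(-6))*j(-3, 1) = (((2*1/(3 + 1))*3)*(-6))*1 = (((2*1/4)*3)*(-6))*1 = (((2*1*(¼))*3)*(-6))*1 = (((½)*3)*(-6))*1 = ((3/2)*(-6))*1 = -9*1 = -9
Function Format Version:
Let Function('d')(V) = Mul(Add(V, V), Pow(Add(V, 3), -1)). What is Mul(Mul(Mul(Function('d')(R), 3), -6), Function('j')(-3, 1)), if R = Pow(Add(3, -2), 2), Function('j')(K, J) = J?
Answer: -9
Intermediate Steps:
R = 1 (R = Pow(1, 2) = 1)
Function('d')(V) = Mul(2, V, Pow(Add(3, V), -1)) (Function('d')(V) = Mul(Mul(2, V), Pow(Add(3, V), -1)) = Mul(2, V, Pow(Add(3, V), -1)))
Mul(Mul(Mul(Function('d')(R), 3), -6), Function('j')(-3, 1)) = Mul(Mul(Mul(Mul(2, 1, Pow(Add(3, 1), -1)), 3), -6), 1) = Mul(Mul(Mul(Mul(2, 1, Pow(4, -1)), 3), -6), 1) = Mul(Mul(Mul(Mul(2, 1, Rational(1, 4)), 3), -6), 1) = Mul(Mul(Mul(Rational(1, 2), 3), -6), 1) = Mul(Mul(Rational(3, 2), -6), 1) = Mul(-9, 1) = -9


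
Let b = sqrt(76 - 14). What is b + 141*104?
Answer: 14664 + sqrt(62) ≈ 14672.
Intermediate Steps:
b = sqrt(62) ≈ 7.8740
b + 141*104 = sqrt(62) + 141*104 = sqrt(62) + 14664 = 14664 + sqrt(62)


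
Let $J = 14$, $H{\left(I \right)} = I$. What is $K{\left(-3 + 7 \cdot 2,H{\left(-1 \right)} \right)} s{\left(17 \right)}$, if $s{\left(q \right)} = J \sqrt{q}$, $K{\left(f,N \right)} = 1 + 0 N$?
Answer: $14 \sqrt{17} \approx 57.724$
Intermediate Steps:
$K{\left(f,N \right)} = 1$ ($K{\left(f,N \right)} = 1 + 0 = 1$)
$s{\left(q \right)} = 14 \sqrt{q}$
$K{\left(-3 + 7 \cdot 2,H{\left(-1 \right)} \right)} s{\left(17 \right)} = 1 \cdot 14 \sqrt{17} = 14 \sqrt{17}$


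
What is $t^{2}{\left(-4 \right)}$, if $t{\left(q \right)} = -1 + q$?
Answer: $25$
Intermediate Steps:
$t^{2}{\left(-4 \right)} = \left(-1 - 4\right)^{2} = \left(-5\right)^{2} = 25$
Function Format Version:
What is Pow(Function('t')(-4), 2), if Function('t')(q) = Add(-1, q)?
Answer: 25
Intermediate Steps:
Pow(Function('t')(-4), 2) = Pow(Add(-1, -4), 2) = Pow(-5, 2) = 25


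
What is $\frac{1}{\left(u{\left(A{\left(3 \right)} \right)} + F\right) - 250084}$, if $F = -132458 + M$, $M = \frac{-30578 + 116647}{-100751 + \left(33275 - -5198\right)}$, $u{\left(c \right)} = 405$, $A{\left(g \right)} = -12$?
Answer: $- \frac{62278}{23798814155} \approx -2.6169 \cdot 10^{-6}$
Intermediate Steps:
$M = - \frac{86069}{62278}$ ($M = \frac{86069}{-100751 + \left(33275 + 5198\right)} = \frac{86069}{-100751 + 38473} = \frac{86069}{-62278} = 86069 \left(- \frac{1}{62278}\right) = - \frac{86069}{62278} \approx -1.382$)
$F = - \frac{8249305393}{62278}$ ($F = -132458 - \frac{86069}{62278} = - \frac{8249305393}{62278} \approx -1.3246 \cdot 10^{5}$)
$\frac{1}{\left(u{\left(A{\left(3 \right)} \right)} + F\right) - 250084} = \frac{1}{\left(405 - \frac{8249305393}{62278}\right) - 250084} = \frac{1}{- \frac{8224082803}{62278} - 250084} = \frac{1}{- \frac{23798814155}{62278}} = - \frac{62278}{23798814155}$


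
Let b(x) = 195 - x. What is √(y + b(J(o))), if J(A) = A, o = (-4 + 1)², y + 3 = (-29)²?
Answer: 32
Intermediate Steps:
y = 838 (y = -3 + (-29)² = -3 + 841 = 838)
o = 9 (o = (-3)² = 9)
√(y + b(J(o))) = √(838 + (195 - 1*9)) = √(838 + (195 - 9)) = √(838 + 186) = √1024 = 32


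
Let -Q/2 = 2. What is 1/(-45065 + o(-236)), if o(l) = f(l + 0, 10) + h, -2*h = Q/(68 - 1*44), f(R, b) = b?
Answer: -12/540659 ≈ -2.2195e-5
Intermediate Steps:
Q = -4 (Q = -2*2 = -4)
h = 1/12 (h = -(-2)/(68 - 1*44) = -(-2)/(68 - 44) = -(-2)/24 = -1/2*(-1/6) = 1/12 ≈ 0.083333)
o(l) = 121/12 (o(l) = 10 + 1/12 = 121/12)
1/(-45065 + o(-236)) = 1/(-45065 + 121/12) = 1/(-540659/12) = -12/540659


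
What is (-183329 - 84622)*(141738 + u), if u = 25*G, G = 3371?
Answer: -60560409363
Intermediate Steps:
u = 84275 (u = 25*3371 = 84275)
(-183329 - 84622)*(141738 + u) = (-183329 - 84622)*(141738 + 84275) = -267951*226013 = -60560409363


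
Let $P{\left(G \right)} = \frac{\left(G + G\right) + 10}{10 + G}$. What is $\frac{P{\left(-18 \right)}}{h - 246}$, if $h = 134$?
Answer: $- \frac{13}{448} \approx -0.029018$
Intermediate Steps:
$P{\left(G \right)} = \frac{10 + 2 G}{10 + G}$ ($P{\left(G \right)} = \frac{2 G + 10}{10 + G} = \frac{10 + 2 G}{10 + G}$)
$\frac{P{\left(-18 \right)}}{h - 246} = \frac{2 \frac{1}{10 - 18} \left(5 - 18\right)}{134 - 246} = \frac{2 \frac{1}{-8} \left(-13\right)}{-112} = - \frac{2 \left(- \frac{1}{8}\right) \left(-13\right)}{112} = \left(- \frac{1}{112}\right) \frac{13}{4} = - \frac{13}{448}$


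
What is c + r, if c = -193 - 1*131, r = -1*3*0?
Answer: -324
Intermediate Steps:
r = 0 (r = -3*0 = 0)
c = -324 (c = -193 - 131 = -324)
c + r = -324 + 0 = -324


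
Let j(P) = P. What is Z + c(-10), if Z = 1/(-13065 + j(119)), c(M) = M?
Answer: -129461/12946 ≈ -10.000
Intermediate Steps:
Z = -1/12946 (Z = 1/(-13065 + 119) = 1/(-12946) = -1/12946 ≈ -7.7244e-5)
Z + c(-10) = -1/12946 - 10 = -129461/12946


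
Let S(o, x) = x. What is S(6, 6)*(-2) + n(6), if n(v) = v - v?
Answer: -12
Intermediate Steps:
n(v) = 0
S(6, 6)*(-2) + n(6) = 6*(-2) + 0 = -12 + 0 = -12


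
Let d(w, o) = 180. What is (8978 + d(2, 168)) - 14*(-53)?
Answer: 9900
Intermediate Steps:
(8978 + d(2, 168)) - 14*(-53) = (8978 + 180) - 14*(-53) = 9158 + 742 = 9900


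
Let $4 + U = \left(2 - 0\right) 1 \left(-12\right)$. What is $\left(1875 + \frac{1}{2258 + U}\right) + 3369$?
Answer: $\frac{11694121}{2230} \approx 5244.0$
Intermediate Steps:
$U = -28$ ($U = -4 + \left(2 - 0\right) 1 \left(-12\right) = -4 + \left(2 + 0\right) 1 \left(-12\right) = -4 + 2 \cdot 1 \left(-12\right) = -4 + 2 \left(-12\right) = -4 - 24 = -28$)
$\left(1875 + \frac{1}{2258 + U}\right) + 3369 = \left(1875 + \frac{1}{2258 - 28}\right) + 3369 = \left(1875 + \frac{1}{2230}\right) + 3369 = \frac{4181251}{2230} + 3369 = \frac{11694121}{2230}$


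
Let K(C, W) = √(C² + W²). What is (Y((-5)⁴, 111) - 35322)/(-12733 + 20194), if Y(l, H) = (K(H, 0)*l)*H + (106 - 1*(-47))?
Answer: 2555152/2487 ≈ 1027.4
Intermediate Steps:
Y(l, H) = 153 + H*l*√(H²) (Y(l, H) = (√(H² + 0²)*l)*H + (106 - 1*(-47)) = (√(H² + 0)*l)*H + (106 + 47) = (√(H²)*l)*H + 153 = (l*√(H²))*H + 153 = H*l*√(H²) + 153 = 153 + H*l*√(H²))
(Y((-5)⁴, 111) - 35322)/(-12733 + 20194) = ((153 + 111*(-5)⁴*√(111²)) - 35322)/(-12733 + 20194) = ((153 + 111*625*√12321) - 35322)/7461 = ((153 + 111*625*111) - 35322)*(1/7461) = ((153 + 7700625) - 35322)*(1/7461) = (7700778 - 35322)*(1/7461) = 7665456*(1/7461) = 2555152/2487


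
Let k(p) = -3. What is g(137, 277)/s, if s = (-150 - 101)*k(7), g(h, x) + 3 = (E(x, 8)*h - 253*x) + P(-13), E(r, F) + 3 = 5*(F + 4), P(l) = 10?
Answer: -20755/251 ≈ -82.689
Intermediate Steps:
E(r, F) = 17 + 5*F (E(r, F) = -3 + 5*(F + 4) = -3 + 5*(4 + F) = -3 + (20 + 5*F) = 17 + 5*F)
g(h, x) = 7 - 253*x + 57*h (g(h, x) = -3 + (((17 + 5*8)*h - 253*x) + 10) = -3 + (((17 + 40)*h - 253*x) + 10) = -3 + ((57*h - 253*x) + 10) = -3 + ((-253*x + 57*h) + 10) = -3 + (10 - 253*x + 57*h) = 7 - 253*x + 57*h)
s = 753 (s = (-150 - 101)*(-3) = -251*(-3) = 753)
g(137, 277)/s = (7 - 253*277 + 57*137)/753 = (7 - 70081 + 7809)*(1/753) = -62265*1/753 = -20755/251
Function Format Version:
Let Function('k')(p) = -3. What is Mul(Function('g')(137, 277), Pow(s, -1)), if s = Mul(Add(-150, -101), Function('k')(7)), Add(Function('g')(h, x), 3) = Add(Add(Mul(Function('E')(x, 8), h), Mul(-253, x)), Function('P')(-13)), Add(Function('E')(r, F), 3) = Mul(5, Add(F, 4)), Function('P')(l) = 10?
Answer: Rational(-20755, 251) ≈ -82.689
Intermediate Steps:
Function('E')(r, F) = Add(17, Mul(5, F)) (Function('E')(r, F) = Add(-3, Mul(5, Add(F, 4))) = Add(-3, Mul(5, Add(4, F))) = Add(-3, Add(20, Mul(5, F))) = Add(17, Mul(5, F)))
Function('g')(h, x) = Add(7, Mul(-253, x), Mul(57, h)) (Function('g')(h, x) = Add(-3, Add(Add(Mul(Add(17, Mul(5, 8)), h), Mul(-253, x)), 10)) = Add(-3, Add(Add(Mul(Add(17, 40), h), Mul(-253, x)), 10)) = Add(-3, Add(Add(Mul(57, h), Mul(-253, x)), 10)) = Add(-3, Add(Add(Mul(-253, x), Mul(57, h)), 10)) = Add(-3, Add(10, Mul(-253, x), Mul(57, h))) = Add(7, Mul(-253, x), Mul(57, h)))
s = 753 (s = Mul(Add(-150, -101), -3) = Mul(-251, -3) = 753)
Mul(Function('g')(137, 277), Pow(s, -1)) = Mul(Add(7, Mul(-253, 277), Mul(57, 137)), Pow(753, -1)) = Mul(Add(7, -70081, 7809), Rational(1, 753)) = Mul(-62265, Rational(1, 753)) = Rational(-20755, 251)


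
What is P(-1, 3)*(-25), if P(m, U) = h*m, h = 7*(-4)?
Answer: -700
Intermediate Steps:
h = -28
P(m, U) = -28*m
P(-1, 3)*(-25) = -28*(-1)*(-25) = 28*(-25) = -700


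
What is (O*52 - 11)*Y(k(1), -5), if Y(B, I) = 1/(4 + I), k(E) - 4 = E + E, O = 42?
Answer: -2173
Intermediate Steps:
k(E) = 4 + 2*E (k(E) = 4 + (E + E) = 4 + 2*E)
(O*52 - 11)*Y(k(1), -5) = (42*52 - 11)/(4 - 5) = (2184 - 11)/(-1) = 2173*(-1) = -2173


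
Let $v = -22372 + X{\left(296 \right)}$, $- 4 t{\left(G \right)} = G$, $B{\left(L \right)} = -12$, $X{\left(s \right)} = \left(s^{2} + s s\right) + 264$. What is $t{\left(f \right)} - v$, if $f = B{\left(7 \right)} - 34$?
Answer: $- \frac{306225}{2} \approx -1.5311 \cdot 10^{5}$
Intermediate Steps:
$X{\left(s \right)} = 264 + 2 s^{2}$ ($X{\left(s \right)} = \left(s^{2} + s^{2}\right) + 264 = 2 s^{2} + 264 = 264 + 2 s^{2}$)
$f = -46$ ($f = -12 - 34 = -46$)
$t{\left(G \right)} = - \frac{G}{4}$
$v = 153124$ ($v = -22372 + \left(264 + 2 \cdot 296^{2}\right) = -22372 + \left(264 + 2 \cdot 87616\right) = -22372 + \left(264 + 175232\right) = -22372 + 175496 = 153124$)
$t{\left(f \right)} - v = \left(- \frac{1}{4}\right) \left(-46\right) - 153124 = \frac{23}{2} - 153124 = - \frac{306225}{2}$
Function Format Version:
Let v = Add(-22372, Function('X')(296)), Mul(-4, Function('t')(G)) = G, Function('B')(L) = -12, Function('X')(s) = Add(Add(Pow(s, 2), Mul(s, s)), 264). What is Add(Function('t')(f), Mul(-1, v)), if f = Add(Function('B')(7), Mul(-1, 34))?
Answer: Rational(-306225, 2) ≈ -1.5311e+5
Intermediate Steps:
Function('X')(s) = Add(264, Mul(2, Pow(s, 2))) (Function('X')(s) = Add(Add(Pow(s, 2), Pow(s, 2)), 264) = Add(Mul(2, Pow(s, 2)), 264) = Add(264, Mul(2, Pow(s, 2))))
f = -46 (f = Add(-12, Mul(-1, 34)) = Add(-12, -34) = -46)
Function('t')(G) = Mul(Rational(-1, 4), G)
v = 153124 (v = Add(-22372, Add(264, Mul(2, Pow(296, 2)))) = Add(-22372, Add(264, Mul(2, 87616))) = Add(-22372, Add(264, 175232)) = Add(-22372, 175496) = 153124)
Add(Function('t')(f), Mul(-1, v)) = Add(Mul(Rational(-1, 4), -46), Mul(-1, 153124)) = Add(Rational(23, 2), -153124) = Rational(-306225, 2)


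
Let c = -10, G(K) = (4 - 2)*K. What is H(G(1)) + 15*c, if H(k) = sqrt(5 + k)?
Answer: -150 + sqrt(7) ≈ -147.35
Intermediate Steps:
G(K) = 2*K
H(G(1)) + 15*c = sqrt(5 + 2*1) + 15*(-10) = sqrt(5 + 2) - 150 = sqrt(7) - 150 = -150 + sqrt(7)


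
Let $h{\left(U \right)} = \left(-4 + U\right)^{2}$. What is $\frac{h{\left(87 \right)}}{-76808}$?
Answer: $- \frac{6889}{76808} \approx -0.089691$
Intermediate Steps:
$\frac{h{\left(87 \right)}}{-76808} = \frac{\left(-4 + 87\right)^{2}}{-76808} = 83^{2} \left(- \frac{1}{76808}\right) = 6889 \left(- \frac{1}{76808}\right) = - \frac{6889}{76808}$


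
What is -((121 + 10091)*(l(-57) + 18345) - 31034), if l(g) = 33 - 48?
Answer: -187154926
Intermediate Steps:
l(g) = -15
-((121 + 10091)*(l(-57) + 18345) - 31034) = -((121 + 10091)*(-15 + 18345) - 31034) = -(10212*18330 - 31034) = -(187185960 - 31034) = -1*187154926 = -187154926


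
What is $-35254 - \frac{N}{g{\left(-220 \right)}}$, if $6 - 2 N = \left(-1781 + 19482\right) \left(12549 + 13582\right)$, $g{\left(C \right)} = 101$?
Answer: $\frac{455423517}{202} \approx 2.2546 \cdot 10^{6}$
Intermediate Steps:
$N = - \frac{462544825}{2}$ ($N = 3 - \frac{\left(-1781 + 19482\right) \left(12549 + 13582\right)}{2} = 3 - \frac{17701 \cdot 26131}{2} = 3 - \frac{462544831}{2} = - \frac{462544825}{2} \approx -2.3127 \cdot 10^{8}$)
$-35254 - \frac{N}{g{\left(-220 \right)}} = -35254 - - \frac{462544825}{2 \cdot 101} = -35254 - \left(- \frac{462544825}{2}\right) \frac{1}{101} = -35254 - - \frac{462544825}{202} = -35254 + \frac{462544825}{202} = \frac{455423517}{202}$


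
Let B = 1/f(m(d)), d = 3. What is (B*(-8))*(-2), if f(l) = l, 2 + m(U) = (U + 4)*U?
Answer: 16/19 ≈ 0.84210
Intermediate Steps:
m(U) = -2 + U*(4 + U) (m(U) = -2 + (U + 4)*U = -2 + (4 + U)*U = -2 + U*(4 + U))
B = 1/19 (B = 1/(-2 + 3² + 4*3) = 1/(-2 + 9 + 12) = 1/19 ≈ 0.052632)
(B*(-8))*(-2) = ((1/19)*(-8))*(-2) = -8/19*(-2) = 16/19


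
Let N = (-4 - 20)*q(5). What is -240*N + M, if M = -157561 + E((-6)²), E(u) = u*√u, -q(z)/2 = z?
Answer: -214945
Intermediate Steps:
q(z) = -2*z
E(u) = u^(3/2)
N = 240 (N = (-4 - 20)*(-2*5) = -24*(-10) = 240)
M = -157345 (M = -157561 + ((-6)²)^(3/2) = -157561 + 36^(3/2) = -157561 + 216 = -157345)
-240*N + M = -240*240 - 157345 = -57600 - 157345 = -214945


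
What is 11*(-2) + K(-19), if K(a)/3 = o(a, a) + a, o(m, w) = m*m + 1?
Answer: 1007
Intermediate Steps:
o(m, w) = 1 + m² (o(m, w) = m² + 1 = 1 + m²)
K(a) = 3 + 3*a + 3*a² (K(a) = 3*((1 + a²) + a) = 3*(1 + a + a²) = 3 + 3*a + 3*a²)
11*(-2) + K(-19) = 11*(-2) + (3 + 3*(-19) + 3*(-19)²) = -22 + (3 - 57 + 3*361) = -22 + (3 - 57 + 1083) = -22 + 1029 = 1007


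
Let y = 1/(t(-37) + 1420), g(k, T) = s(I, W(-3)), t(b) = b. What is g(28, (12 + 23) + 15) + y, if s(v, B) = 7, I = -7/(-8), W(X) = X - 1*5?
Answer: 9682/1383 ≈ 7.0007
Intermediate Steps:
W(X) = -5 + X (W(X) = X - 5 = -5 + X)
I = 7/8 (I = -7*(-⅛) = 7/8 ≈ 0.87500)
g(k, T) = 7
y = 1/1383 (y = 1/(-37 + 1420) = 1/1383 ≈ 0.00072307)
g(28, (12 + 23) + 15) + y = 7 + 1/1383 = 9682/1383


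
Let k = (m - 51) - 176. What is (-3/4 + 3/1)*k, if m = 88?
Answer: -1251/4 ≈ -312.75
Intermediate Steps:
k = -139 (k = (88 - 51) - 176 = 37 - 176 = -139)
(-3/4 + 3/1)*k = (-3/4 + 3/1)*(-139) = (-3*1/4 + 3*1)*(-139) = (-3/4 + 3)*(-139) = (9/4)*(-139) = -1251/4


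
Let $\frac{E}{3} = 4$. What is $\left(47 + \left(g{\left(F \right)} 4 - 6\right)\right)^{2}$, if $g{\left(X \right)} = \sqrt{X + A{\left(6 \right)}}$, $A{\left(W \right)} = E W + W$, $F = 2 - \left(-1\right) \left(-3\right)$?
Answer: $2913 + 328 \sqrt{77} \approx 5791.2$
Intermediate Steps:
$E = 12$ ($E = 3 \cdot 4 = 12$)
$F = -1$ ($F = 2 - 3 = -1$)
$A{\left(W \right)} = 13 W$ ($A{\left(W \right)} = 12 W + W = 13 W$)
$g{\left(X \right)} = \sqrt{78 + X}$ ($g{\left(X \right)} = \sqrt{X + 13 \cdot 6} = \sqrt{X + 78} = \sqrt{78 + X}$)
$\left(47 + \left(g{\left(F \right)} 4 - 6\right)\right)^{2} = \left(47 - \left(6 - \sqrt{78 - 1} \cdot 4\right)\right)^{2} = \left(47 - \left(6 - \sqrt{77} \cdot 4\right)\right)^{2} = \left(47 - \left(6 - 4 \sqrt{77}\right)\right)^{2} = \left(41 + 4 \sqrt{77}\right)^{2}$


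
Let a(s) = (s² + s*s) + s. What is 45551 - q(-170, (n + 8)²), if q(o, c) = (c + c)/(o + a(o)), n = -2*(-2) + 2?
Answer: 654340017/14365 ≈ 45551.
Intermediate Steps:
n = 6 (n = 4 + 2 = 6)
a(s) = s + 2*s² (a(s) = (s² + s²) + s = 2*s² + s = s + 2*s²)
q(o, c) = 2*c/(o + o*(1 + 2*o)) (q(o, c) = (c + c)/(o + o*(1 + 2*o)) = (2*c)/(o + o*(1 + 2*o)) = 2*c/(o + o*(1 + 2*o)))
45551 - q(-170, (n + 8)²) = 45551 - (6 + 8)²/((-170)*(1 - 170)) = 45551 - 14²*(-1)/(170*(-169)) = 45551 - 196*(-1)*(-1)/(170*169) = 45551 - 1*98/14365 = 45551 - 98/14365 = 654340017/14365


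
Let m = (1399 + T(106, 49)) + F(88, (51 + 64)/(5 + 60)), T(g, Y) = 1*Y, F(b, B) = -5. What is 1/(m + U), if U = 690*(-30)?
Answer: -1/19257 ≈ -5.1929e-5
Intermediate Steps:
T(g, Y) = Y
U = -20700
m = 1443 (m = (1399 + 49) - 5 = 1448 - 5 = 1443)
1/(m + U) = 1/(1443 - 20700) = 1/(-19257) = -1/19257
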